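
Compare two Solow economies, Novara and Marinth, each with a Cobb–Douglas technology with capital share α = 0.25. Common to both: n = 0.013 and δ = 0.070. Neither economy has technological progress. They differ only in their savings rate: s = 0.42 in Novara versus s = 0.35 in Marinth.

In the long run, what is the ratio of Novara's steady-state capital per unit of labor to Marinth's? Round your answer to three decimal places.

k*_N / k*_M ≈ 1.275

Steady-state k* = [s/(n + δ)]^(1/(1−α)), so the ratio is [ (s_N/(n + δ)_N) / (s_M/(n + δ)_M) ]^1.3333.
s_N/(n + δ)_N = 0.42/0.083 = 5.0602; s_M/(n + δ)_M = 0.35/0.083 = 4.2169.
Ratio = (5.0602/4.2169)^1.3333 = 1.2000^1.3333 ≈ 1.2752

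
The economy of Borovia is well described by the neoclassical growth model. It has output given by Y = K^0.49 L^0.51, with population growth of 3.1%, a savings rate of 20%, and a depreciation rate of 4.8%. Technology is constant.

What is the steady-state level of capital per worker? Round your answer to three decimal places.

k* = 6.180

Steady state requires s·f(k) = (n + δ)·k, i.e. s·k^α = (n + δ)·k.
Dividing both sides by k: k^(1−α) = s / (n + δ).
k^0.51 = 0.20 / (0.031 + 0.048) = 0.20 / 0.079 = 2.5316
k* = 2.5316^(1/0.51) ≈ 6.1797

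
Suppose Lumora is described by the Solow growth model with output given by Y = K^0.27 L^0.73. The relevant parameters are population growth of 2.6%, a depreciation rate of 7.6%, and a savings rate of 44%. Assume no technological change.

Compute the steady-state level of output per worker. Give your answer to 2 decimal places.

In steady state, investment equals break-even investment: s·k^α = (n + δ)·k.
Dividing both sides by k: k^(1−α) = s / (n + δ).
k^0.73 = 0.44 / (0.026 + 0.076) = 0.44 / 0.102 = 4.3137
k* = 4.3137^(1/0.73) ≈ 7.4073
y* = (k*)^α = 7.4073^0.27 ≈ 1.7171

y* = 1.72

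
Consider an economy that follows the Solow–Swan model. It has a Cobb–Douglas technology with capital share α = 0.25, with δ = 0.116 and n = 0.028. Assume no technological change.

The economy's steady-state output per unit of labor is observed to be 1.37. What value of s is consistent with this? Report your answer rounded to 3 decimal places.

s ≈ 0.370

Steady state requires s·f(k) = (n + δ)·k, i.e. s·k^α = (n + δ)·k.
Since y* = [s/(n + δ)]^(α/(1−α)), we have s/(n + δ) = (y*)^((1−α)/α) = 1.37^3 = 2.5714.
Therefore s = 2.5714 × (n + δ) = 2.5714 × 0.144 = 0.3703.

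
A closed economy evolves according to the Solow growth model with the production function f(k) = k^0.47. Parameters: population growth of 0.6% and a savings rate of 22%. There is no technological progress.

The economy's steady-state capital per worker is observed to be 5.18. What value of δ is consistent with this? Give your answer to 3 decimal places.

δ ≈ 0.086

At the steady state, Δk = 0, so s·k^α = (n + δ)·k.
So s / (n + δ) = (k*)^(1−α) = 5.18^0.53 = 2.3911.
Therefore n + δ = s / 2.3911 = 0.22 / 2.3911 = 0.0920, so δ = 0.0920 − 0.006 = 0.0860.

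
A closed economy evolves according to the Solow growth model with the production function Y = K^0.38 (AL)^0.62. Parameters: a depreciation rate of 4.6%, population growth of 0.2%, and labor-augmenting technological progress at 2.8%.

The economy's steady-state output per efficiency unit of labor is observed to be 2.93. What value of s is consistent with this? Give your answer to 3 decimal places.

At the steady state, Δk = 0, so s·k^α = (n + g + δ)·k.
Since y* = [s/(n + g + δ)]^(α/(1−α)), we have s/(n + g + δ) = (y*)^((1−α)/α) = 2.93^1.6316 = 5.7775.
Therefore s = 5.7775 × (n + g + δ) = 5.7775 × 0.076 = 0.4391.

s ≈ 0.439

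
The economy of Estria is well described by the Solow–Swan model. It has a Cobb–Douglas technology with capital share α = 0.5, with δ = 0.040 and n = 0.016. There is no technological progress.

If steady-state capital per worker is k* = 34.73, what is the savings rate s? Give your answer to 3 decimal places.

Steady state requires s·f(k) = (n + δ)·k, i.e. s·k^α = (n + δ)·k.
So s / (n + δ) = (k*)^(1−α) = 34.73^0.5 = 5.8932.
Therefore s = 5.8932 × (n + δ) = 5.8932 × 0.056 = 0.3300.

s ≈ 0.330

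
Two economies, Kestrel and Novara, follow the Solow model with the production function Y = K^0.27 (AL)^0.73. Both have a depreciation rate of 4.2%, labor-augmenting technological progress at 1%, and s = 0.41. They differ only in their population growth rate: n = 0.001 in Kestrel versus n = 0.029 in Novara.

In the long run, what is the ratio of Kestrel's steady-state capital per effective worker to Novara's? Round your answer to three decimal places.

Steady-state k* = [s/(n + g + δ)]^(1/(1−α)), so the ratio is [ (s_K/(n + g + δ)_K) / (s_N/(n + g + δ)_N) ]^1.3699.
s_K/(n + g + δ)_K = 0.41/0.053 = 7.7358; s_N/(n + g + δ)_N = 0.41/0.081 = 5.0617.
Ratio = (7.7358/5.0617)^1.3699 = 1.5283^1.3699 ≈ 1.7879

ratio ≈ 1.788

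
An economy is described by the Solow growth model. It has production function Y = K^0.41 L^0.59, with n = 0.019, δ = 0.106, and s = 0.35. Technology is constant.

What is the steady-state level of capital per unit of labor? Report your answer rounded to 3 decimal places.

In steady state, investment equals break-even investment: s·k^α = (n + δ)·k.
Dividing both sides by k: k^(1−α) = s / (n + δ).
k^0.59 = 0.35 / (0.019 + 0.106) = 0.35 / 0.125 = 2.8000
k* = 2.8000^(1/0.59) ≈ 5.7266

k* = 5.727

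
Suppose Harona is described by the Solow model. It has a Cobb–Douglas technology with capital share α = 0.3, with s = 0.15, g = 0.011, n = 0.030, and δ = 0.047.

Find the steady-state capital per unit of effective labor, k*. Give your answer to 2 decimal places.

Steady state requires s·f(k) = (n + g + δ)·k, i.e. s·k^α = (n + g + δ)·k.
Dividing both sides by k: k^(1−α) = s / (n + g + δ).
k^0.7 = 0.15 / (0.030 + 0.011 + 0.047) = 0.15 / 0.088 = 1.7045
k* = 1.7045^(1/0.7) ≈ 2.1422

k* = 2.14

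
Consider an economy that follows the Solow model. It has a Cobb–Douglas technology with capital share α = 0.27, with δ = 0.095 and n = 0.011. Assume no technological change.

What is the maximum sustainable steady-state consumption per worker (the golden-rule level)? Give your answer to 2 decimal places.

c_gold ≈ 1.03

At the golden rule, f'(k) = n + δ, so α·k^(α−1) = n + δ and k_gold = (α/(n + δ))^(1/(1−α)).
k_gold = (0.27/0.106)^(1/0.73) = 2.5472^1.3699 ≈ 3.5997
c_gold = f(k_gold) − (n + δ)·k_gold = 1.4132 − 0.106×3.5997 ≈ 1.0316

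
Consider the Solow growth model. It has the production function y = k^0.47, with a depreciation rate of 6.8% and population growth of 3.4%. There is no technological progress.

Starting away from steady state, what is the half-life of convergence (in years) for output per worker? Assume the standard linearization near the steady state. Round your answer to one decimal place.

t_½ ≈ 12.8 years

Near the steady state the convergence rate is λ = (1 − α)(n + δ).
λ = (1 − 0.47) × 0.102 = 0.53 × 0.102 = 0.05406
Half-life = ln 2 / λ = 0.6931 / 0.05406 ≈ 12.82 years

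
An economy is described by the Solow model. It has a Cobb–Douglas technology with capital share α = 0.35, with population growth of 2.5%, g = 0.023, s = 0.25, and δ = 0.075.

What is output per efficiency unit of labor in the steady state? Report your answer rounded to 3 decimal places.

y* = 1.465

At the steady state, Δk = 0, so s·k^α = (n + g + δ)·k.
Dividing both sides by k: k^(1−α) = s / (n + g + δ).
k^0.65 = 0.25 / (0.025 + 0.023 + 0.075) = 0.25 / 0.123 = 2.0325
k* = 2.0325^(1/0.65) ≈ 2.9778
y* = (k*)^α = 2.9778^0.35 ≈ 1.4651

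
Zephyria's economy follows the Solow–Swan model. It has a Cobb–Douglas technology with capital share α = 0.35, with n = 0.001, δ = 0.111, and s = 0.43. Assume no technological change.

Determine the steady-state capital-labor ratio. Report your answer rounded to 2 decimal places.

k* ≈ 7.92

Steady state requires s·f(k) = (n + δ)·k, i.e. s·k^α = (n + δ)·k.
Rearranging, k^(1−α) = s / (n + δ).
k^0.65 = 0.43 / (0.001 + 0.111) = 0.43 / 0.112 = 3.8393
k* = 3.8393^(1/0.65) ≈ 7.9223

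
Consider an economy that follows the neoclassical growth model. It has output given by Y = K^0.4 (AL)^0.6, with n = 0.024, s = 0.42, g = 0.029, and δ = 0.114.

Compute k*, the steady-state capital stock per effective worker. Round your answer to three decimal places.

At the steady state, Δk = 0, so s·k^α = (n + g + δ)·k.
Rearranging, k^(1−α) = s / (n + g + δ).
k^0.6 = 0.42 / (0.024 + 0.029 + 0.114) = 0.42 / 0.167 = 2.5150
k* = 2.5150^(1/0.6) ≈ 4.6512

k* ≈ 4.651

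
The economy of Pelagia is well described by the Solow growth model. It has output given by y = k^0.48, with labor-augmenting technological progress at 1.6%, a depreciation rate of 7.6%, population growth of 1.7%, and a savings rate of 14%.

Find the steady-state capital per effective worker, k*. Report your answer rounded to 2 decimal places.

k* = 1.62

In steady state, investment equals break-even investment: s·k^α = (n + g + δ)·k.
Dividing both sides by k: k^(1−α) = s / (n + g + δ).
k^0.52 = 0.14 / (0.017 + 0.016 + 0.076) = 0.14 / 0.109 = 1.2844
k* = 1.2844^(1/0.52) ≈ 1.6182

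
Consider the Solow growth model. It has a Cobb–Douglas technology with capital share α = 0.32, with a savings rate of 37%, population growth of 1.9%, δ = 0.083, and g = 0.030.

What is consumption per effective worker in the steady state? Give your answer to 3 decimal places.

c* ≈ 1.023

Steady state requires s·f(k) = (n + g + δ)·k, i.e. s·k^α = (n + g + δ)·k.
Dividing both sides by k: k^(1−α) = s / (n + g + δ).
k^0.68 = 0.37 / (0.019 + 0.030 + 0.083) = 0.37 / 0.132 = 2.8030
k* = 2.8030^(1/0.68) ≈ 4.5527
y* = (k*)^α = 4.5527^0.32 ≈ 1.6242
c* = (1 − s)·y* = (1 − 0.37) × 1.6242 ≈ 1.0232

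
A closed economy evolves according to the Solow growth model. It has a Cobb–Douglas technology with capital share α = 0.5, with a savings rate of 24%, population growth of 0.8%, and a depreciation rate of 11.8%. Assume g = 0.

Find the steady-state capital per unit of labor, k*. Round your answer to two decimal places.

At the steady state, Δk = 0, so s·k^α = (n + δ)·k.
Rearranging, k^(1−α) = s / (n + δ).
k^0.5 = 0.24 / (0.008 + 0.118) = 0.24 / 0.126 = 1.9048
k* = 1.9048^(1/0.5) ≈ 3.6283

k* = 3.63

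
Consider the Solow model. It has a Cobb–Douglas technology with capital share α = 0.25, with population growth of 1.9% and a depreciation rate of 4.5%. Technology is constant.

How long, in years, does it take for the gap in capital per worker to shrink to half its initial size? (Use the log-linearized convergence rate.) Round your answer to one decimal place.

about 14.4 years

Near the steady state the convergence rate is λ = (1 − α)(n + δ).
λ = (1 − 0.25) × 0.064 = 0.75 × 0.064 = 0.0480
Half-life = ln 2 / λ = 0.6931 / 0.0480 ≈ 14.44 years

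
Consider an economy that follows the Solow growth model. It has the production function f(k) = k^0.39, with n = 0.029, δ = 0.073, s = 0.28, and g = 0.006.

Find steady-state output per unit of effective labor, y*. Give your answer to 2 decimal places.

y* = 1.84

At the steady state, Δk = 0, so s·k^α = (n + g + δ)·k.
Dividing both sides by k: k^(1−α) = s / (n + g + δ).
k^0.61 = 0.28 / (0.029 + 0.006 + 0.073) = 0.28 / 0.108 = 2.5926
k* = 2.5926^(1/0.61) ≈ 4.7671
y* = (k*)^α = 4.7671^0.39 ≈ 1.8387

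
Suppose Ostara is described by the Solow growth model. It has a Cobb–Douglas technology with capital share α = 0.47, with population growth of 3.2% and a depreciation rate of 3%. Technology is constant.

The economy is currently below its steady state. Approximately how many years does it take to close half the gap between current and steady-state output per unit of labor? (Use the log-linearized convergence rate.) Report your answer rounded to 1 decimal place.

t_½ ≈ 21.1 years

Near the steady state the convergence rate is λ = (1 − α)(n + δ).
λ = (1 − 0.47) × 0.062 = 0.53 × 0.062 = 0.03286
Half-life = ln 2 / λ = 0.6931 / 0.03286 ≈ 21.09 years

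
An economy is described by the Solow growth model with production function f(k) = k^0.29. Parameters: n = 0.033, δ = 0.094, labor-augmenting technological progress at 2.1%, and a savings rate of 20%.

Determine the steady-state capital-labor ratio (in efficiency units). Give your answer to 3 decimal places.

k* ≈ 1.528

In steady state, investment equals break-even investment: s·k^α = (n + g + δ)·k.
Rearranging, k^(1−α) = s / (n + g + δ).
k^0.71 = 0.20 / (0.033 + 0.021 + 0.094) = 0.20 / 0.148 = 1.3514
k* = 1.3514^(1/0.71) ≈ 1.5283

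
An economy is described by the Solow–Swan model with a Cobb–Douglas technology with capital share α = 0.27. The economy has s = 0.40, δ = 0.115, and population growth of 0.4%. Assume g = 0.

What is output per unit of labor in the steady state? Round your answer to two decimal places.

At the steady state, Δk = 0, so s·k^α = (n + δ)·k.
Dividing both sides by k: k^(1−α) = s / (n + δ).
k^0.73 = 0.40 / (0.004 + 0.115) = 0.40 / 0.119 = 3.3613
k* = 3.3613^(1/0.73) ≈ 5.2631
y* = (k*)^α = 5.2631^0.27 ≈ 1.5658

y* = 1.57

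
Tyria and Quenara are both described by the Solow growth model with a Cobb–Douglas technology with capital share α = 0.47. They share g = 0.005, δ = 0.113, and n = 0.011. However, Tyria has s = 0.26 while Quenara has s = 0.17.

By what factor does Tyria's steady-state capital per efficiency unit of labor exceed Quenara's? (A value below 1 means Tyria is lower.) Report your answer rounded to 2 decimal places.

k*_T / k*_Q ≈ 2.23

Steady-state k* = [s/(n + g + δ)]^(1/(1−α)), so the ratio is [ (s_T/(n + g + δ)_T) / (s_Q/(n + g + δ)_Q) ]^1.8868.
s_T/(n + g + δ)_T = 0.26/0.129 = 2.0155; s_Q/(n + g + δ)_Q = 0.17/0.129 = 1.3178.
Ratio = (2.0155/1.3178)^1.8868 = 1.5294^1.8868 ≈ 2.2292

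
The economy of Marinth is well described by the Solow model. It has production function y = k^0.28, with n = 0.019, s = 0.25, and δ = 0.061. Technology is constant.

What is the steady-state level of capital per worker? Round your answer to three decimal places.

k* ≈ 4.867

Steady state requires s·f(k) = (n + δ)·k, i.e. s·k^α = (n + δ)·k.
Dividing both sides by k: k^(1−α) = s / (n + δ).
k^0.72 = 0.25 / (0.019 + 0.061) = 0.25 / 0.080 = 3.1250
k* = 3.1250^(1/0.72) ≈ 4.8673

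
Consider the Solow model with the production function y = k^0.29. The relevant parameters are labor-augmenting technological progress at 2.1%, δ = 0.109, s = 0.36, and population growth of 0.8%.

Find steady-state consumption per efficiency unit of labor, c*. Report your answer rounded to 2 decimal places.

In steady state, investment equals break-even investment: s·k^α = (n + g + δ)·k.
Rearranging, k^(1−α) = s / (n + g + δ).
k^0.71 = 0.36 / (0.008 + 0.021 + 0.109) = 0.36 / 0.138 = 2.6087
k* = 2.6087^(1/0.71) ≈ 3.8593
y* = (k*)^α = 3.8593^0.29 ≈ 1.4794
c* = (1 − s)·y* = (1 − 0.36) × 1.4794 ≈ 0.9468

c* ≈ 0.95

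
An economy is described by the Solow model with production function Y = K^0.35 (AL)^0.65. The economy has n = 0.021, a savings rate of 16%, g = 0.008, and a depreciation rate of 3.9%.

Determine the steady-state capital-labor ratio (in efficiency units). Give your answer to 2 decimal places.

At the steady state, Δk = 0, so s·k^α = (n + g + δ)·k.
Rearranging, k^(1−α) = s / (n + g + δ).
k^0.65 = 0.16 / (0.021 + 0.008 + 0.039) = 0.16 / 0.068 = 2.3529
k* = 2.3529^(1/0.65) ≈ 3.7299

k* ≈ 3.73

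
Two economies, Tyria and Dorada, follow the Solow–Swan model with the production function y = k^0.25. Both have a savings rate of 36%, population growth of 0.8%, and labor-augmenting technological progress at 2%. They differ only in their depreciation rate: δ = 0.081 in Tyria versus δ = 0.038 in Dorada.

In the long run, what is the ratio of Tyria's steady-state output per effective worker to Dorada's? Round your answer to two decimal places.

Steady-state y* = [s/(n + g + δ)]^(α/(1−α)), so the ratio is [ (s_T/(n + g + δ)_T) / (s_D/(n + g + δ)_D) ]^0.3333.
s_T/(n + g + δ)_T = 0.36/0.109 = 3.3028; s_D/(n + g + δ)_D = 0.36/0.066 = 5.4545.
Ratio = (3.3028/5.4545)^0.3333 = 0.6055^0.3333 ≈ 0.8460

y*_T / y*_D ≈ 0.85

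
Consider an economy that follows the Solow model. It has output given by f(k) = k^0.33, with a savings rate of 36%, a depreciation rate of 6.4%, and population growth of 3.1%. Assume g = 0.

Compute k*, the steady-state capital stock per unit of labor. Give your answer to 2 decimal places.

k* ≈ 7.30

At the steady state, Δk = 0, so s·k^α = (n + δ)·k.
Rearranging, k^(1−α) = s / (n + δ).
k^0.67 = 0.36 / (0.031 + 0.064) = 0.36 / 0.095 = 3.7895
k* = 3.7895^(1/0.67) ≈ 7.3039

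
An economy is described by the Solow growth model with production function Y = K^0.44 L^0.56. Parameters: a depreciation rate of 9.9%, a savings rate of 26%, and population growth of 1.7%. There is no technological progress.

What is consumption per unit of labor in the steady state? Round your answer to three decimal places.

c* ≈ 1.395

At the steady state, Δk = 0, so s·k^α = (n + δ)·k.
Dividing both sides by k: k^(1−α) = s / (n + δ).
k^0.56 = 0.26 / (0.017 + 0.099) = 0.26 / 0.116 = 2.2414
k* = 2.2414^(1/0.56) ≈ 4.2260
y* = (k*)^α = 4.2260^0.44 ≈ 1.8854
c* = (1 − s)·y* = (1 − 0.26) × 1.8854 ≈ 1.3952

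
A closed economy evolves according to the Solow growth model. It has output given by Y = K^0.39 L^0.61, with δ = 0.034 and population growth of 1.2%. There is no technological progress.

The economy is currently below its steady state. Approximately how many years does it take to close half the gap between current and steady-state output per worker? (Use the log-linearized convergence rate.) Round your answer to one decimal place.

Near the steady state the convergence rate is λ = (1 − α)(n + δ).
λ = (1 − 0.39) × 0.046 = 0.61 × 0.046 = 0.02806
Half-life = ln 2 / λ = 0.6931 / 0.02806 ≈ 24.70 years

about 24.7 years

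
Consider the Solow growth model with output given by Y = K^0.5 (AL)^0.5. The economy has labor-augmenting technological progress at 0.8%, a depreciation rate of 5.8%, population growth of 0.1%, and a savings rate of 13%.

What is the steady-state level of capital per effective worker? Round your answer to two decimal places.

Steady state requires s·f(k) = (n + g + δ)·k, i.e. s·k^α = (n + g + δ)·k.
Dividing both sides by k: k^(1−α) = s / (n + g + δ).
k^0.5 = 0.13 / (0.001 + 0.008 + 0.058) = 0.13 / 0.067 = 1.9403
k* = 1.9403^(1/0.5) ≈ 3.7648

k* ≈ 3.76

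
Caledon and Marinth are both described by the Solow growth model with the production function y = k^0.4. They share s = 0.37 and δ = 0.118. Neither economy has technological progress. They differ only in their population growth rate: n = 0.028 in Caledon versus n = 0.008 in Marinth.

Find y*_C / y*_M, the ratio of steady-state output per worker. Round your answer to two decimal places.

Steady-state y* = [s/(n + δ)]^(α/(1−α)), so the ratio is [ (s_C/(n + δ)_C) / (s_M/(n + δ)_M) ]^0.6667.
s_C/(n + δ)_C = 0.37/0.146 = 2.5342; s_M/(n + δ)_M = 0.37/0.126 = 2.9365.
Ratio = (2.5342/2.9365)^0.6667 = 0.8630^0.6667 ≈ 0.9064

y*_C / y*_M ≈ 0.91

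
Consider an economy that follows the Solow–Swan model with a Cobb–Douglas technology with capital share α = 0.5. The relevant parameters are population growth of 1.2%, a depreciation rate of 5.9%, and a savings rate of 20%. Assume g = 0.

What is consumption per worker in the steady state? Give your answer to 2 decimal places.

At the steady state, Δk = 0, so s·k^α = (n + δ)·k.
Rearranging, k^(1−α) = s / (n + δ).
k^0.5 = 0.20 / (0.012 + 0.059) = 0.20 / 0.071 = 2.8169
k* = 2.8169^(1/0.5) ≈ 7.9349
y* = (k*)^α = 7.9349^0.5 ≈ 2.8169
c* = (1 − s)·y* = (1 − 0.20) × 2.8169 ≈ 2.2535

c* ≈ 2.25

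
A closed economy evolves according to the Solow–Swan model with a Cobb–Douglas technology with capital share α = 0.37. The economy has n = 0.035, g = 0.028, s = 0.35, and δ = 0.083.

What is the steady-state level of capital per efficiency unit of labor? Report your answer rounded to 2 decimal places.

In steady state, investment equals break-even investment: s·k^α = (n + g + δ)·k.
Dividing both sides by k: k^(1−α) = s / (n + g + δ).
k^0.63 = 0.35 / (0.035 + 0.028 + 0.083) = 0.35 / 0.146 = 2.3973
k* = 2.3973^(1/0.63) ≈ 4.0062

k* = 4.01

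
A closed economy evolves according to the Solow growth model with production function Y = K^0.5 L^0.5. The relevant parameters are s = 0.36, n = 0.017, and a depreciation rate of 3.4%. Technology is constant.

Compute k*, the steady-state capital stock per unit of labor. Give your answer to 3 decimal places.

In steady state, investment equals break-even investment: s·k^α = (n + δ)·k.
Rearranging, k^(1−α) = s / (n + δ).
k^0.5 = 0.36 / (0.017 + 0.034) = 0.36 / 0.051 = 7.0588
k* = 7.0588^(1/0.5) ≈ 49.8267

k* ≈ 49.827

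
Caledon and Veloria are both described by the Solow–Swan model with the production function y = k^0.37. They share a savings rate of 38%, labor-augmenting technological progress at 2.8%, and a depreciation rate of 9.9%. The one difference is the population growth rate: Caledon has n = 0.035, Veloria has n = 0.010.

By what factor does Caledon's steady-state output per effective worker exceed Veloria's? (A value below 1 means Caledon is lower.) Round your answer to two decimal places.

Steady-state y* = [s/(n + g + δ)]^(α/(1−α)), so the ratio is [ (s_C/(n + g + δ)_C) / (s_V/(n + g + δ)_V) ]^0.5873.
s_C/(n + g + δ)_C = 0.38/0.162 = 2.3457; s_V/(n + g + δ)_V = 0.38/0.137 = 2.7737.
Ratio = (2.3457/2.7737)^0.5873 = 0.8457^0.5873 ≈ 0.9063

y*_C / y*_V ≈ 0.91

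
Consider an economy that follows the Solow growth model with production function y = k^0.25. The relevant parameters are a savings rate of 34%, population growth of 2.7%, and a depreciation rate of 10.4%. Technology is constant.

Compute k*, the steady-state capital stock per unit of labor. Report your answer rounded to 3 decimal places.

k* ≈ 3.567

At the steady state, Δk = 0, so s·k^α = (n + δ)·k.
Dividing both sides by k: k^(1−α) = s / (n + δ).
k^0.75 = 0.34 / (0.027 + 0.104) = 0.34 / 0.131 = 2.5954
k* = 2.5954^(1/0.75) ≈ 3.5667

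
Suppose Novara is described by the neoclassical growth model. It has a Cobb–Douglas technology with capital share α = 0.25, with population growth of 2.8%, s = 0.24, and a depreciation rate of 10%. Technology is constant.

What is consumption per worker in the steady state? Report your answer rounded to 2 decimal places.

c* = 0.94

Steady state requires s·f(k) = (n + δ)·k, i.e. s·k^α = (n + δ)·k.
Rearranging, k^(1−α) = s / (n + δ).
k^0.75 = 0.24 / (0.028 + 0.100) = 0.24 / 0.128 = 1.8750
k* = 1.8750^(1/0.75) ≈ 2.3121
y* = (k*)^α = 2.3121^0.25 ≈ 1.2331
c* = (1 − s)·y* = (1 − 0.24) × 1.2331 ≈ 0.9372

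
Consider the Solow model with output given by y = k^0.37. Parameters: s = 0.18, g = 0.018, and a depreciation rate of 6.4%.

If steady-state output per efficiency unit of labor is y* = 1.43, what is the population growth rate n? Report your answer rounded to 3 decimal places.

In steady state, investment equals break-even investment: s·k^α = (n + g + δ)·k.
Since y* = [s/(n + g + δ)]^(α/(1−α)), we have s/(n + g + δ) = (y*)^((1−α)/α) = 1.43^1.7027 = 1.8386.
Therefore n + g + δ = s / 1.8386 = 0.18 / 1.8386 = 0.0979, so n = 0.0979 − 0.082 = 0.0159.

n ≈ 0.016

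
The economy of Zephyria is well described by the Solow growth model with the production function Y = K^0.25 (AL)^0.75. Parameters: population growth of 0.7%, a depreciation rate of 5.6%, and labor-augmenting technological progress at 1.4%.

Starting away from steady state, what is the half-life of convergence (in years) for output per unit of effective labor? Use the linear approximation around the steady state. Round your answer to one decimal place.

about 12.0 years

Near the steady state the convergence rate is λ = (1 − α)(n + g + δ).
λ = (1 − 0.25) × 0.077 = 0.75 × 0.077 = 0.05775
Half-life = ln 2 / λ = 0.6931 / 0.05775 ≈ 12.00 years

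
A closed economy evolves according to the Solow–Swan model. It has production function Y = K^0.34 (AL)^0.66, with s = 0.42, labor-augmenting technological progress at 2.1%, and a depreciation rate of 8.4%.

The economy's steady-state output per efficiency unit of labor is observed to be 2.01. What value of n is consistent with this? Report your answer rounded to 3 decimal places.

At the steady state, Δk = 0, so s·k^α = (n + g + δ)·k.
Since y* = [s/(n + g + δ)]^(α/(1−α)), we have s/(n + g + δ) = (y*)^((1−α)/α) = 2.01^1.9412 = 3.8776.
Therefore n + g + δ = s / 3.8776 = 0.42 / 3.8776 = 0.1083, so n = 0.1083 − 0.105 = 0.0033.

n ≈ 0.003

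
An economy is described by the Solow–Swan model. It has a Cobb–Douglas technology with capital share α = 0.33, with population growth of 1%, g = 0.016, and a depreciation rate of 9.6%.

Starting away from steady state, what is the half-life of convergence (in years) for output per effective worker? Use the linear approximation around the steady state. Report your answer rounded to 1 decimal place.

Near the steady state the convergence rate is λ = (1 − α)(n + g + δ).
λ = (1 − 0.33) × 0.122 = 0.67 × 0.122 = 0.08174
Half-life = ln 2 / λ = 0.6931 / 0.08174 ≈ 8.48 years

about 8.5 years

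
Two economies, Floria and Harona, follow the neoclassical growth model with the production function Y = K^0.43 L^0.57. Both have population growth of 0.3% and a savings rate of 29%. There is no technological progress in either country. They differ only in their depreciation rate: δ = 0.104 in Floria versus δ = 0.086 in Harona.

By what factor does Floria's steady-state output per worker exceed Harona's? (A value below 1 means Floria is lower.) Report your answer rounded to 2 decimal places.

y*_F / y*_H ≈ 0.87

Steady-state y* = [s/(n + δ)]^(α/(1−α)), so the ratio is [ (s_F/(n + δ)_F) / (s_H/(n + δ)_H) ]^0.7544.
s_F/(n + δ)_F = 0.29/0.107 = 2.7103; s_H/(n + δ)_H = 0.29/0.089 = 3.2584.
Ratio = (2.7103/3.2584)^0.7544 = 0.8318^0.7544 ≈ 0.8703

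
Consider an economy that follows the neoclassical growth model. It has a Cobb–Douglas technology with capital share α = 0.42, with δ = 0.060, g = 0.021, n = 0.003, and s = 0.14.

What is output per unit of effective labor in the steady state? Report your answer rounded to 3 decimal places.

y* ≈ 1.448

Steady state requires s·f(k) = (n + g + δ)·k, i.e. s·k^α = (n + g + δ)·k.
Rearranging, k^(1−α) = s / (n + g + δ).
k^0.58 = 0.14 / (0.003 + 0.021 + 0.060) = 0.14 / 0.084 = 1.6667
k* = 1.6667^(1/0.58) ≈ 2.4128
y* = (k*)^α = 2.4128^0.42 ≈ 1.4476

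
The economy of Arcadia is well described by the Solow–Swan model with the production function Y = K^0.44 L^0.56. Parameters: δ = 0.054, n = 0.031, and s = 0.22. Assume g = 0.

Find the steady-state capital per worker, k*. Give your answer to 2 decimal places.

Steady state requires s·f(k) = (n + δ)·k, i.e. s·k^α = (n + δ)·k.
Dividing both sides by k: k^(1−α) = s / (n + δ).
k^0.56 = 0.22 / (0.031 + 0.054) = 0.22 / 0.085 = 2.5882
k* = 2.5882^(1/0.56) ≈ 5.4638

k* ≈ 5.46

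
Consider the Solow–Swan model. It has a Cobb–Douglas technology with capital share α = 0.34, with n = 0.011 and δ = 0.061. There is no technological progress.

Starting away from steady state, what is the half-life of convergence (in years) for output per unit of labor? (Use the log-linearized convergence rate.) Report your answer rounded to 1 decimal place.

Near the steady state the convergence rate is λ = (1 − α)(n + δ).
λ = (1 − 0.34) × 0.072 = 0.66 × 0.072 = 0.04752
Half-life = ln 2 / λ = 0.6931 / 0.04752 ≈ 14.59 years

about 14.6 years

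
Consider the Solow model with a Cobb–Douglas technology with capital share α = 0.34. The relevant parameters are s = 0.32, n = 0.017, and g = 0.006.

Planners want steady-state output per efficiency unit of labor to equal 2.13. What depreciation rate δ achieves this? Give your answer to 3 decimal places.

δ ≈ 0.051

At the steady state, Δk = 0, so s·k^α = (n + g + δ)·k.
Since y* = [s/(n + g + δ)]^(α/(1−α)), we have s/(n + g + δ) = (y*)^((1−α)/α) = 2.13^1.9412 = 4.3396.
Therefore n + g + δ = s / 4.3396 = 0.32 / 4.3396 = 0.0737, so δ = 0.0737 − 0.023 = 0.0507.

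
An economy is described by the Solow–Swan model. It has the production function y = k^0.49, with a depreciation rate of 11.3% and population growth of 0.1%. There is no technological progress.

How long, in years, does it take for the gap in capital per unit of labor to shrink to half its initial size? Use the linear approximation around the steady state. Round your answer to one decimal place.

Near the steady state the convergence rate is λ = (1 − α)(n + δ).
λ = (1 − 0.49) × 0.114 = 0.51 × 0.114 = 0.05814
Half-life = ln 2 / λ = 0.6931 / 0.05814 ≈ 11.92 years

t_½ ≈ 11.9 years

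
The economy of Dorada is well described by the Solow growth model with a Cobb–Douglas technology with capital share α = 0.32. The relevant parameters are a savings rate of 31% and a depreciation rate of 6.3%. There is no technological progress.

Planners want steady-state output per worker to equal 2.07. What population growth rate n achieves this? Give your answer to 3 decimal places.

n ≈ 0.003

In steady state, investment equals break-even investment: s·k^α = (n + δ)·k.
Since y* = [s/(n + δ)]^(α/(1−α)), we have s/(n + δ) = (y*)^((1−α)/α) = 2.07^2.125 = 4.6929.
Therefore n + δ = s / 4.6929 = 0.31 / 4.6929 = 0.0661, so n = 0.0661 − 0.063 = 0.0031.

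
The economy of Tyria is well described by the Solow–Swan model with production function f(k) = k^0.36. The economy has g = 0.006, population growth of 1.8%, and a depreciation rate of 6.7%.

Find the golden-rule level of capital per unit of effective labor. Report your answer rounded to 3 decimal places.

k_gold ≈ 8.575

The golden rule sets f'(k) = n + g + δ, i.e. α·k^(α−1) = n + g + δ.
So k^(1−α) = α / (n + g + δ) = 0.36 / 0.091 = 3.9560.
k_gold = 3.9560^(1/0.64) ≈ 8.5746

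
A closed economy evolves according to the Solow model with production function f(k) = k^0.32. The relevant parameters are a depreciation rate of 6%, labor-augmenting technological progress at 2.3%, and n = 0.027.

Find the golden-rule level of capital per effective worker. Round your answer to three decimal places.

The golden rule sets f'(k) = n + g + δ, i.e. α·k^(α−1) = n + g + δ.
So k^(1−α) = α / (n + g + δ) = 0.32 / 0.110 = 2.9091.
k_gold = 2.9091^(1/0.68) ≈ 4.8084

k_gold ≈ 4.808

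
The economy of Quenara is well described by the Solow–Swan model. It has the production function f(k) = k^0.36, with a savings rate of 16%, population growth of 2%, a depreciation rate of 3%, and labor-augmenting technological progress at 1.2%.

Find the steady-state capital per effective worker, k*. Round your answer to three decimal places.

k* = 4.399

Steady state requires s·f(k) = (n + g + δ)·k, i.e. s·k^α = (n + g + δ)·k.
Dividing both sides by k: k^(1−α) = s / (n + g + δ).
k^0.64 = 0.16 / (0.020 + 0.012 + 0.030) = 0.16 / 0.062 = 2.5806
k* = 2.5806^(1/0.64) ≈ 4.3986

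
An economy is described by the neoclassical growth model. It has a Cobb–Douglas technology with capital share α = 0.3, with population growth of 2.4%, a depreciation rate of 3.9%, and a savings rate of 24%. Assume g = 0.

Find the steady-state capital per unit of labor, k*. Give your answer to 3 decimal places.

k* ≈ 6.758

Steady state requires s·f(k) = (n + δ)·k, i.e. s·k^α = (n + δ)·k.
Dividing both sides by k: k^(1−α) = s / (n + δ).
k^0.7 = 0.24 / (0.024 + 0.039) = 0.24 / 0.063 = 3.8095
k* = 3.8095^(1/0.7) ≈ 6.7579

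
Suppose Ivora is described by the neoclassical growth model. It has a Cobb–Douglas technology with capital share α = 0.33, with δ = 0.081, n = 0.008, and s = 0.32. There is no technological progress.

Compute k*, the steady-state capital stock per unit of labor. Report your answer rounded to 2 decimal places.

In steady state, investment equals break-even investment: s·k^α = (n + δ)·k.
Dividing both sides by k: k^(1−α) = s / (n + δ).
k^0.67 = 0.32 / (0.008 + 0.081) = 0.32 / 0.089 = 3.5955
k* = 3.5955^(1/0.67) ≈ 6.7529

k* ≈ 6.75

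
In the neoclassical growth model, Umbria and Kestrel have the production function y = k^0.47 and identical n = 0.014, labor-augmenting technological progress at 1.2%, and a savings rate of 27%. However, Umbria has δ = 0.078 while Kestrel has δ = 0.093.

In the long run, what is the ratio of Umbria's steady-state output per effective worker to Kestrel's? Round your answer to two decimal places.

y*_U / y*_K ≈ 1.13

Steady-state y* = [s/(n + g + δ)]^(α/(1−α)), so the ratio is [ (s_U/(n + g + δ)_U) / (s_K/(n + g + δ)_K) ]^0.8868.
s_U/(n + g + δ)_U = 0.27/0.104 = 2.5962; s_K/(n + g + δ)_K = 0.27/0.119 = 2.2689.
Ratio = (2.5962/2.2689)^0.8868 = 1.1443^0.8868 ≈ 1.1270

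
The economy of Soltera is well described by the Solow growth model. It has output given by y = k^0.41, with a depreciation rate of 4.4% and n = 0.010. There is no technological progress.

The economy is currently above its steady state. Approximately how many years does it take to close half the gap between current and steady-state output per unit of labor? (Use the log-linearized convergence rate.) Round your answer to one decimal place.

Near the steady state the convergence rate is λ = (1 − α)(n + δ).
λ = (1 − 0.41) × 0.054 = 0.59 × 0.054 = 0.03186
Half-life = ln 2 / λ = 0.6931 / 0.03186 ≈ 21.75 years

t_½ ≈ 21.8 years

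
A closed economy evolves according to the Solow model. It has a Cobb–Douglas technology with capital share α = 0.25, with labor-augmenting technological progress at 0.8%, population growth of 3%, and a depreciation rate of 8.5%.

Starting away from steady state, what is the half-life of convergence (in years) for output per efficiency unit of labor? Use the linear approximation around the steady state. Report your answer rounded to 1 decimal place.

t_½ ≈ 7.5 years

Near the steady state the convergence rate is λ = (1 − α)(n + g + δ).
λ = (1 − 0.25) × 0.123 = 0.75 × 0.123 = 0.09225
Half-life = ln 2 / λ = 0.6931 / 0.09225 ≈ 7.51 years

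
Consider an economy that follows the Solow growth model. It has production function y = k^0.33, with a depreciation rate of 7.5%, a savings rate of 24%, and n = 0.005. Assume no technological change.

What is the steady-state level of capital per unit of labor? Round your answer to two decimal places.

In steady state, investment equals break-even investment: s·k^α = (n + δ)·k.
Rearranging, k^(1−α) = s / (n + δ).
k^0.67 = 0.24 / (0.005 + 0.075) = 0.24 / 0.080 = 3.0000
k* = 3.0000^(1/0.67) ≈ 5.1537

k* = 5.15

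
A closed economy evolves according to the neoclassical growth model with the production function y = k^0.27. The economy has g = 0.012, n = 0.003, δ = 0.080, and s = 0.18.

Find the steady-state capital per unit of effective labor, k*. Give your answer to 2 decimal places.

k* ≈ 2.40

In steady state, investment equals break-even investment: s·k^α = (n + g + δ)·k.
Rearranging, k^(1−α) = s / (n + g + δ).
k^0.73 = 0.18 / (0.003 + 0.012 + 0.080) = 0.18 / 0.095 = 1.8947
k* = 1.8947^(1/0.73) ≈ 2.3999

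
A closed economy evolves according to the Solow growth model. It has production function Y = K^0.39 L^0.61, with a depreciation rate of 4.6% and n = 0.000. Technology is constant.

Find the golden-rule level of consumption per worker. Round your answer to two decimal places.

c_gold ≈ 2.39

At the golden rule, f'(k) = n + δ, so α·k^(α−1) = n + δ and k_gold = (α/(n + δ))^(1/(1−α)).
k_gold = (0.39/0.046)^(1/0.61) = 8.4783^1.6393 ≈ 33.2488
c_gold = f(k_gold) − (n + δ)·k_gold = 3.9219 − 0.046×33.2488 ≈ 2.3925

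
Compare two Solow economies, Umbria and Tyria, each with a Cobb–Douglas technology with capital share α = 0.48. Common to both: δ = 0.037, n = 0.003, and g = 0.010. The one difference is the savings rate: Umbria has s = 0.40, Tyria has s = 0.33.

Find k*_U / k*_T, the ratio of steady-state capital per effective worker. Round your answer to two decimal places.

Steady-state k* = [s/(n + g + δ)]^(1/(1−α)), so the ratio is [ (s_U/(n + g + δ)_U) / (s_T/(n + g + δ)_T) ]^1.9231.
s_U/(n + g + δ)_U = 0.40/0.050 = 8.0000; s_T/(n + g + δ)_T = 0.33/0.050 = 6.6000.
Ratio = (8.0000/6.6000)^1.9231 = 1.2121^1.9231 ≈ 1.4476

k*_U / k*_T ≈ 1.45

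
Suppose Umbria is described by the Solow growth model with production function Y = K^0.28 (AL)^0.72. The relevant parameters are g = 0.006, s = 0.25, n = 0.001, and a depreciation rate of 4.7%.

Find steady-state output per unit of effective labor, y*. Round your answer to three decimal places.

y* ≈ 1.815

At the steady state, Δk = 0, so s·k^α = (n + g + δ)·k.
Rearranging, k^(1−α) = s / (n + g + δ).
k^0.72 = 0.25 / (0.001 + 0.006 + 0.047) = 0.25 / 0.054 = 4.6296
k* = 4.6296^(1/0.72) ≈ 8.4017
y* = (k*)^α = 8.4017^0.28 ≈ 1.8148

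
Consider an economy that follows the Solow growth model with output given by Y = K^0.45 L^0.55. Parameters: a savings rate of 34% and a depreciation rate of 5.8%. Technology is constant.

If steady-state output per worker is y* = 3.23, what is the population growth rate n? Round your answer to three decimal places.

In steady state, investment equals break-even investment: s·k^α = (n + δ)·k.
Since y* = [s/(n + δ)]^(α/(1−α)), we have s/(n + δ) = (y*)^((1−α)/α) = 3.23^1.2222 = 4.1913.
Therefore n + δ = s / 4.1913 = 0.34 / 4.1913 = 0.0811, so n = 0.0811 − 0.058 = 0.0231.

n ≈ 0.023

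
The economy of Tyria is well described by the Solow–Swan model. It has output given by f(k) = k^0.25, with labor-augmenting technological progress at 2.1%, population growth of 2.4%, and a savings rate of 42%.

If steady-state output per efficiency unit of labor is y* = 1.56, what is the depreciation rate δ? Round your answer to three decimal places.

At the steady state, Δk = 0, so s·k^α = (n + g + δ)·k.
Since y* = [s/(n + g + δ)]^(α/(1−α)), we have s/(n + g + δ) = (y*)^((1−α)/α) = 1.56^3 = 3.7964.
Therefore n + g + δ = s / 3.7964 = 0.42 / 3.7964 = 0.1106, so δ = 0.1106 − 0.045 = 0.0656.

δ ≈ 0.066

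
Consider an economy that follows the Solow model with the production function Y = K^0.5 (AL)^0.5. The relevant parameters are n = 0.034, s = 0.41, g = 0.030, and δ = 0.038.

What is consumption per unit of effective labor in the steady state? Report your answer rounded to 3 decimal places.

At the steady state, Δk = 0, so s·k^α = (n + g + δ)·k.
Dividing both sides by k: k^(1−α) = s / (n + g + δ).
k^0.5 = 0.41 / (0.034 + 0.030 + 0.038) = 0.41 / 0.102 = 4.0196
k* = 4.0196^(1/0.5) ≈ 16.1572
y* = (k*)^α = 16.1572^0.5 ≈ 4.0196
c* = (1 − s)·y* = (1 − 0.41) × 4.0196 ≈ 2.3716

c* = 2.372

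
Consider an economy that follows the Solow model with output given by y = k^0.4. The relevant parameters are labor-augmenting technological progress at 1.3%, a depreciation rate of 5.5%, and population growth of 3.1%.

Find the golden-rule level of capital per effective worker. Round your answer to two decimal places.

The golden rule sets f'(k) = n + g + δ, i.e. α·k^(α−1) = n + g + δ.
So k^(1−α) = α / (n + g + δ) = 0.4 / 0.099 = 4.0404.
k_gold = 4.0404^(1/0.6) ≈ 10.2496

k_gold ≈ 10.25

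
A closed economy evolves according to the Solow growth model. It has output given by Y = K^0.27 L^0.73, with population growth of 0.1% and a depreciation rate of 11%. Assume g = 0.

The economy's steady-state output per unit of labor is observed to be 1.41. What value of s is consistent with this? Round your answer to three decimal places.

s ≈ 0.281

At the steady state, Δk = 0, so s·k^α = (n + δ)·k.
Since y* = [s/(n + δ)]^(α/(1−α)), we have s/(n + δ) = (y*)^((1−α)/α) = 1.41^2.7037 = 2.5319.
Therefore s = 2.5319 × (n + δ) = 2.5319 × 0.111 = 0.2810.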